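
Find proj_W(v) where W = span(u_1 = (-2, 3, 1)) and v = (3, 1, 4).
proj_W(v) = (-1/7, 3/14, 1/14)

Set up U = [u_1 | ... | u_1] ∈ R^(3×1). The projector onto W = col(U) is P = U (U^T U)^(-1) U^T.
Compute U^T U =
  [14],
and U^T v = (1).
Solve U^T U · c = U^T v for the coefficients: c = (1/14). The projection is proj_W(v) = U c.
Check: (v - proj_W(v)) · u_1 = 0  (should be 0).
Result: proj_W(v) = (-1/7, 3/14, 1/14).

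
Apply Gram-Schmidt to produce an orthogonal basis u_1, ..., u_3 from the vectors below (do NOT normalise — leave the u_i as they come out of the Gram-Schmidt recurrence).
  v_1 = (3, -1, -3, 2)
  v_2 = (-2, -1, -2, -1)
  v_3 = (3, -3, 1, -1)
Orthogonal basis:
  u_1 = (3, -1, -3, 2)
  u_2 = (-43/23, -24/23, -49/23, -21/23)
  u_3 = (319/229, -706/229, 257/229, -446/229)

Apply the Gram-Schmidt recurrence
  u_1 = v_1
  u_i = v_i − Σ_{j<i} ((v_i · u_j) / (u_j · u_j)) · u_j.

Step by step this gives:
  u_1 = (3, -1, -3, 2)
  u_2 = (-43/23, -24/23, -49/23, -21/23)
  u_3 = (319/229, -706/229, 257/229, -446/229)

Orthogonality check:
  u_2 · u_1 = 0 (should be 0)
  u_3 · u_1 = 0 (should be 0)
  u_3 · u_2 = 0 (should be 0)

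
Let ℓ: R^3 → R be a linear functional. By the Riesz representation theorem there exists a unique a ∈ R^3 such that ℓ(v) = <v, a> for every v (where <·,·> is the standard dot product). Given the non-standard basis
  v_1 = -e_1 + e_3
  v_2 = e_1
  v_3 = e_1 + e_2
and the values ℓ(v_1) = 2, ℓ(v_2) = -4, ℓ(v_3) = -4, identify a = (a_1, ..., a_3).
a = (-4, 0, -2)

Write a = (a_1, ..., a_3) in the standard basis. For each basis vector v_i, ℓ(v_i) = <v_i, a> is a linear equation in the a_j's. Collect the n equations into a matrix system V a = ℓ, where row i of V is v_i (expressed in the standard basis). Since V is invertible (lower-triangular with 1s on the diagonal, up to permutation), solve by back-substitution:
  V =
[[-1, 0, 1],
 [1, 0, 0],
 [1, 1, 0]]
  V a = (2, -4, -4)
Solving gives a = (-4, 0, -2).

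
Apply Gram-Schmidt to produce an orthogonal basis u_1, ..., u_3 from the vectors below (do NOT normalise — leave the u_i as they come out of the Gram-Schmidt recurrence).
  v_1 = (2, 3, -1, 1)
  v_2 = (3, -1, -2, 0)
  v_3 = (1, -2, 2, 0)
Orthogonal basis:
  u_1 = (2, 3, -1, 1)
  u_2 = (7/3, -2, -5/3, -1/3)
  u_3 = (228/185, -58/185, 371/185, 89/185)

Apply the Gram-Schmidt recurrence
  u_1 = v_1
  u_i = v_i − Σ_{j<i} ((v_i · u_j) / (u_j · u_j)) · u_j.

Step by step this gives:
  u_1 = (2, 3, -1, 1)
  u_2 = (7/3, -2, -5/3, -1/3)
  u_3 = (228/185, -58/185, 371/185, 89/185)

Orthogonality check:
  u_2 · u_1 = 0 (should be 0)
  u_3 · u_1 = 0 (should be 0)
  u_3 · u_2 = 0 (should be 0)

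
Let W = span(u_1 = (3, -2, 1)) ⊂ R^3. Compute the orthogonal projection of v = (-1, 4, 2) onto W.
proj_W(v) = (-27/14, 9/7, -9/14)

Set up U = [u_1 | ... | u_1] ∈ R^(3×1). The projector onto W = col(U) is P = U (U^T U)^(-1) U^T.
Compute U^T U =
  [14],
and U^T v = (-9).
Solve U^T U · c = U^T v for the coefficients: c = (-9/14). The projection is proj_W(v) = U c.
Check: (v - proj_W(v)) · u_1 = 0  (should be 0).
Result: proj_W(v) = (-27/14, 9/7, -9/14).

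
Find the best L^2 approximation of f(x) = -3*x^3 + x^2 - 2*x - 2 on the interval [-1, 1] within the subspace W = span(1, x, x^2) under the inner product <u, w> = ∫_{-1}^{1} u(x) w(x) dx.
g(x) = x^2 - 19*x/5 - 2

The best approximation g ∈ W is the orthogonal projection of f onto W. Writing g = a_0 + a_1 x + a_2 x^2, the coefficients solve the normal equations G · a = b where
  G_{ij} = <φ_i, φ_j> and b_i = <f, φ_i>, with φ_0 = 1, φ_1 = x, φ_2 = x^2.
G =
  [2, 0, 2/3]
  [0, 2/3, 0]
  [2/3, 0, 2/5],
b = (-10/3, -38/15, -14/15).
Solving gives a_0 = -2, a_1 = -19/5, a_2 = 1, so
  g(x) = x^2 - 19*x/5 - 2.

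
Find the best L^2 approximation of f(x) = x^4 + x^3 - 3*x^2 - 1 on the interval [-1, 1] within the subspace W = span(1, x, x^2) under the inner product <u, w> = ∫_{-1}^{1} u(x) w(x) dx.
g(x) = -15*x^2/7 + 3*x/5 - 38/35

The best approximation g ∈ W is the orthogonal projection of f onto W. Writing g = a_0 + a_1 x + a_2 x^2, the coefficients solve the normal equations G · a = b where
  G_{ij} = <φ_i, φ_j> and b_i = <f, φ_i>, with φ_0 = 1, φ_1 = x, φ_2 = x^2.
G =
  [2, 0, 2/3]
  [0, 2/3, 0]
  [2/3, 0, 2/5],
b = (-18/5, 2/5, -166/105).
Solving gives a_0 = -38/35, a_1 = 3/5, a_2 = -15/7, so
  g(x) = -15*x^2/7 + 3*x/5 - 38/35.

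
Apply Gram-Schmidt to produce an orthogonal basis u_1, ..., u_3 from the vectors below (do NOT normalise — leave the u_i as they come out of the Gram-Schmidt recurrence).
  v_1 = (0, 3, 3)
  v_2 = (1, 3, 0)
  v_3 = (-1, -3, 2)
Orthogonal basis:
  u_1 = (0, 3, 3)
  u_2 = (1, 3/2, -3/2)
  u_3 = (6/11, -2/11, 2/11)

Apply the Gram-Schmidt recurrence
  u_1 = v_1
  u_i = v_i − Σ_{j<i} ((v_i · u_j) / (u_j · u_j)) · u_j.

Step by step this gives:
  u_1 = (0, 3, 3)
  u_2 = (1, 3/2, -3/2)
  u_3 = (6/11, -2/11, 2/11)

Orthogonality check:
  u_2 · u_1 = 0 (should be 0)
  u_3 · u_1 = 0 (should be 0)
  u_3 · u_2 = 0 (should be 0)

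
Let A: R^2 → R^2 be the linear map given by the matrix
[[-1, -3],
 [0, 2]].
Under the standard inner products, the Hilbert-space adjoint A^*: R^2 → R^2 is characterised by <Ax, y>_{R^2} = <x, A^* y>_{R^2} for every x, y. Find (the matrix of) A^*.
A^* = A^T =
[[-1, 0],
 [-3, 2]]

For real matrices with standard dot products, the defining identity <Ax, y> = <x, A^* y> gives (Ax)^T y = x^T (A^*) y, i.e. x^T A^T y = x^T (A^*) y. Since this holds for all x, y, we must have A^* = A^T. Therefore
A^* =
[[-1, 0],
 [-3, 2]].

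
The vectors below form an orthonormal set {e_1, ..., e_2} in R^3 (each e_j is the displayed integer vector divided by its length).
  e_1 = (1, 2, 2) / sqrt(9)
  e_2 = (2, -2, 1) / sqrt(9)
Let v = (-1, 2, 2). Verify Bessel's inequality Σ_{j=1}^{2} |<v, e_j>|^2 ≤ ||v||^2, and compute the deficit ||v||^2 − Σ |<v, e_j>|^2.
Σ |<v, e_j>|^2 = 65/9; ||v||^2 = 9; deficit = 16/9

Write each e_j = u_j / sqrt(<u_j, u_j>) where u_j is the displayed integer vector. Then <v, e_j> = <v, u_j> / sqrt(<u_j, u_j>), so |<v, e_j>|^2 = <v, u_j>^2 / <u_j, u_j>.
Coefficients: <v, e_1> = 7/sqrt(9), <v, e_2> = -4/sqrt(9).
Square and sum: Σ |<v, e_j>|^2 = 65/9.
Compute ||v||^2 = v·v = 9.
Deficit = 9 − 65/9 = 16/9 ≥ 0, confirming Bessel's inequality. (The deficit equals ||v − Σ <v,e_j> e_j||^2, the squared distance from v to span{e_j}.)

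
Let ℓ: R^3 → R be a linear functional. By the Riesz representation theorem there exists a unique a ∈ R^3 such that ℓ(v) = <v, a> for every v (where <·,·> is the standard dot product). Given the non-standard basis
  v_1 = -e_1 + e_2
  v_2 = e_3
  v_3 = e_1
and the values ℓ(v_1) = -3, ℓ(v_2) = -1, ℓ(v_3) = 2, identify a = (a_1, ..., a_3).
a = (2, -1, -1)

Write a = (a_1, ..., a_3) in the standard basis. For each basis vector v_i, ℓ(v_i) = <v_i, a> is a linear equation in the a_j's. Collect the n equations into a matrix system V a = ℓ, where row i of V is v_i (expressed in the standard basis). Since V is invertible (lower-triangular with 1s on the diagonal, up to permutation), solve by back-substitution:
  V =
[[-1, 1, 0],
 [0, 0, 1],
 [1, 0, 0]]
  V a = (-3, -1, 2)
Solving gives a = (2, -1, -1).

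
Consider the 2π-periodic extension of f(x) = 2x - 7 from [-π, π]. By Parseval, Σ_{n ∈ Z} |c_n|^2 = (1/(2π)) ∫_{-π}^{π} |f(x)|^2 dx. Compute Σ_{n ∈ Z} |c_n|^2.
Σ |c_n|^2 = 4π^2/3 + 49

Expand and integrate term by term over [-π, π]:
  ∫ (2x)^2 dx = 4·(2π^3/3); ∫ 2·2·(-7)·x dx = 0 (odd integrand); ∫ (-7)^2 dx = 49·2π.
So (1/(2π)) ∫_{-π}^{π} (2x - 7)^2 dx = 4π^2/3 + 49 = 4π^2/3 + 49.
Parseval ⇒ Σ |c_n|^2 = 4π^2/3 + 49.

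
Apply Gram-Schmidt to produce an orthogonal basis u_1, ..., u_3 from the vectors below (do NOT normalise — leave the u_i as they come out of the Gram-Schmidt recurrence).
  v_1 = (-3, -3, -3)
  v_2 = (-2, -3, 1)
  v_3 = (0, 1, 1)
Orthogonal basis:
  u_1 = (-3, -3, -3)
  u_2 = (-2/3, -5/3, 7/3)
  u_3 = (-8/13, 6/13, 2/13)

Apply the Gram-Schmidt recurrence
  u_1 = v_1
  u_i = v_i − Σ_{j<i} ((v_i · u_j) / (u_j · u_j)) · u_j.

Step by step this gives:
  u_1 = (-3, -3, -3)
  u_2 = (-2/3, -5/3, 7/3)
  u_3 = (-8/13, 6/13, 2/13)

Orthogonality check:
  u_2 · u_1 = 0 (should be 0)
  u_3 · u_1 = 0 (should be 0)
  u_3 · u_2 = 0 (should be 0)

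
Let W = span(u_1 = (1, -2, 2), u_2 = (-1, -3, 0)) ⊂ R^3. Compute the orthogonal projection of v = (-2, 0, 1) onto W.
proj_W(v) = (-28/65, -34/65, -4/13)

Set up U = [u_1 | ... | u_2] ∈ R^(3×2). The projector onto W = col(U) is P = U (U^T U)^(-1) U^T.
Compute U^T U =
  [9, 5]
  [5, 10],
and U^T v = (0, 2).
Solve U^T U · c = U^T v for the coefficients: c = (-2/13, 18/65). The projection is proj_W(v) = U c.
Check: (v - proj_W(v)) · u_1 = 0  (should be 0).
Check: (v - proj_W(v)) · u_2 = 0  (should be 0).
Result: proj_W(v) = (-28/65, -34/65, -4/13).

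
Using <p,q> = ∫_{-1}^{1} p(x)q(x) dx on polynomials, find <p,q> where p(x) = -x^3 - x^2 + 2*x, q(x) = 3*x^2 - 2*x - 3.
<p,q> = -16/15

Expand the product: p(x)·q(x) = -3*x^5 - x^4 + 11*x^3 - x^2 - 6*x.
∫_{-1}^{1} of each monomial x^k gives [2/(k+1) if k even, 0 if k odd]. Integrating term-by-term (or equivalently evaluating the antiderivative F(x) = -x^6/2 - x^5/5 + 11*x^4/4 - x^3/3 - 3*x^2 at the endpoints):
  F(1) − F(−1) = -77/60 − (-13/60) = -16/15.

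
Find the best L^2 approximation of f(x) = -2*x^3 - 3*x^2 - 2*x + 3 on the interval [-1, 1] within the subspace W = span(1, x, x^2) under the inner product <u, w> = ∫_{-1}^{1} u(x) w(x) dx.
g(x) = -3*x^2 - 16*x/5 + 3

The best approximation g ∈ W is the orthogonal projection of f onto W. Writing g = a_0 + a_1 x + a_2 x^2, the coefficients solve the normal equations G · a = b where
  G_{ij} = <φ_i, φ_j> and b_i = <f, φ_i>, with φ_0 = 1, φ_1 = x, φ_2 = x^2.
G =
  [2, 0, 2/3]
  [0, 2/3, 0]
  [2/3, 0, 2/5],
b = (4, -32/15, 4/5).
Solving gives a_0 = 3, a_1 = -16/5, a_2 = -3, so
  g(x) = -3*x^2 - 16*x/5 + 3.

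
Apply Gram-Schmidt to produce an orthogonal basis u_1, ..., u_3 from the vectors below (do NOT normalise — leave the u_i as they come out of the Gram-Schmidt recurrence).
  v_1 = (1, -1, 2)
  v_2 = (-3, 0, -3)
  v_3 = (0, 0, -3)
Orthogonal basis:
  u_1 = (1, -1, 2)
  u_2 = (-3/2, -3/2, 0)
  u_3 = (1, -1, -1)

Apply the Gram-Schmidt recurrence
  u_1 = v_1
  u_i = v_i − Σ_{j<i} ((v_i · u_j) / (u_j · u_j)) · u_j.

Step by step this gives:
  u_1 = (1, -1, 2)
  u_2 = (-3/2, -3/2, 0)
  u_3 = (1, -1, -1)

Orthogonality check:
  u_2 · u_1 = 0 (should be 0)
  u_3 · u_1 = 0 (should be 0)
  u_3 · u_2 = 0 (should be 0)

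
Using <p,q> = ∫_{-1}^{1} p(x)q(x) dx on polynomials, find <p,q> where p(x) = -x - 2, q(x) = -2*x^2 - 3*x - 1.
<p,q> = 26/3

Expand the product: p(x)·q(x) = 2*x^3 + 7*x^2 + 7*x + 2.
∫_{-1}^{1} of each monomial x^k gives [2/(k+1) if k even, 0 if k odd]. Integrating term-by-term (or equivalently evaluating the antiderivative F(x) = x^4/2 + 7*x^3/3 + 7*x^2/2 + 2*x at the endpoints):
  F(1) − F(−1) = 25/3 − (-1/3) = 26/3.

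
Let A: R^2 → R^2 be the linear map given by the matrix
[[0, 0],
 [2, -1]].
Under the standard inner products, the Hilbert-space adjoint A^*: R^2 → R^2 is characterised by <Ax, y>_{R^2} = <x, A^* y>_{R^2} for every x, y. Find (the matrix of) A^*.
A^* = A^T =
[[0, 2],
 [0, -1]]

For real matrices with standard dot products, the defining identity <Ax, y> = <x, A^* y> gives (Ax)^T y = x^T (A^*) y, i.e. x^T A^T y = x^T (A^*) y. Since this holds for all x, y, we must have A^* = A^T. Therefore
A^* =
[[0, 2],
 [0, -1]].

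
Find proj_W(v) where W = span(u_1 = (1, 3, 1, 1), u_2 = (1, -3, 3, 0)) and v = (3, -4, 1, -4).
proj_W(v) = (18/203, -126/29, 330/203, -138/203)

Set up U = [u_1 | ... | u_2] ∈ R^(4×2). The projector onto W = col(U) is P = U (U^T U)^(-1) U^T.
Compute U^T U =
  [12, -5]
  [-5, 19],
and U^T v = (-12, 18).
Solve U^T U · c = U^T v for the coefficients: c = (-138/203, 156/203). The projection is proj_W(v) = U c.
Check: (v - proj_W(v)) · u_1 = 0  (should be 0).
Check: (v - proj_W(v)) · u_2 = 0  (should be 0).
Result: proj_W(v) = (18/203, -126/29, 330/203, -138/203).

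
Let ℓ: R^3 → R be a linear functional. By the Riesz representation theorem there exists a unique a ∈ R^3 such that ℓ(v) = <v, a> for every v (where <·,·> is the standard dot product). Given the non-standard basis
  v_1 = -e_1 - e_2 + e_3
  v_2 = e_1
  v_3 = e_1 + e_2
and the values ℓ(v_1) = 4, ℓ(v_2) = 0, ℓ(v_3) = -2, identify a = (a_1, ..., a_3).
a = (0, -2, 2)

Write a = (a_1, ..., a_3) in the standard basis. For each basis vector v_i, ℓ(v_i) = <v_i, a> is a linear equation in the a_j's. Collect the n equations into a matrix system V a = ℓ, where row i of V is v_i (expressed in the standard basis). Since V is invertible (lower-triangular with 1s on the diagonal, up to permutation), solve by back-substitution:
  V =
[[-1, -1, 1],
 [1, 0, 0],
 [1, 1, 0]]
  V a = (4, 0, -2)
Solving gives a = (0, -2, 2).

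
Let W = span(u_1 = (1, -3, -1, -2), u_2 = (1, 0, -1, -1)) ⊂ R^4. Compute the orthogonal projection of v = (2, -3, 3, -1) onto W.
proj_W(v) = (-10/29, -90/29, 10/29, -20/29)

Set up U = [u_1 | ... | u_2] ∈ R^(4×2). The projector onto W = col(U) is P = U (U^T U)^(-1) U^T.
Compute U^T U =
  [15, 4]
  [4, 3],
and U^T v = (10, 0).
Solve U^T U · c = U^T v for the coefficients: c = (30/29, -40/29). The projection is proj_W(v) = U c.
Check: (v - proj_W(v)) · u_1 = 0  (should be 0).
Check: (v - proj_W(v)) · u_2 = 0  (should be 0).
Result: proj_W(v) = (-10/29, -90/29, 10/29, -20/29).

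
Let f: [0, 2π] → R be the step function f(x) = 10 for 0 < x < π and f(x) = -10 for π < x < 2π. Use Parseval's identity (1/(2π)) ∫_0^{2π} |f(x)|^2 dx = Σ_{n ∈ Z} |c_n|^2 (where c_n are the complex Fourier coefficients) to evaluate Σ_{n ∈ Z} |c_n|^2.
Σ |c_n|^2 = 100

Parseval equates the L^2 energy of f (normalised by 1/(2π)) with the ℓ^2 sum of its Fourier coefficients: (1/(2π)) ∫_0^{2π} |f|^2 = Σ |c_n|^2.
Compute the left side: (1/(2π)) [∫_0^π 10^2 dx + ∫_π^{2π} (-10)^2 dx] = (1/(2π)) · (100π + 100π) = (100 + 100)/2 = 100.
So Σ_{n ∈ Z} |c_n|^2 = 100.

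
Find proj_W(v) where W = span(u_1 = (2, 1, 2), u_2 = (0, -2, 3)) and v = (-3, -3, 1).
proj_W(v) = (-254/101, -345/101, 73/101)

Set up U = [u_1 | ... | u_2] ∈ R^(3×2). The projector onto W = col(U) is P = U (U^T U)^(-1) U^T.
Compute U^T U =
  [9, 4]
  [4, 13],
and U^T v = (-7, 9).
Solve U^T U · c = U^T v for the coefficients: c = (-127/101, 109/101). The projection is proj_W(v) = U c.
Check: (v - proj_W(v)) · u_1 = 0  (should be 0).
Check: (v - proj_W(v)) · u_2 = 0  (should be 0).
Result: proj_W(v) = (-254/101, -345/101, 73/101).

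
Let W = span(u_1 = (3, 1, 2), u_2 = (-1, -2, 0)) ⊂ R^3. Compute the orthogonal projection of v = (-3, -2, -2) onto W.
proj_W(v) = (-143/45, -86/45, -16/9)

Set up U = [u_1 | ... | u_2] ∈ R^(3×2). The projector onto W = col(U) is P = U (U^T U)^(-1) U^T.
Compute U^T U =
  [14, -5]
  [-5, 5],
and U^T v = (-15, 7).
Solve U^T U · c = U^T v for the coefficients: c = (-8/9, 23/45). The projection is proj_W(v) = U c.
Check: (v - proj_W(v)) · u_1 = 0  (should be 0).
Check: (v - proj_W(v)) · u_2 = 0  (should be 0).
Result: proj_W(v) = (-143/45, -86/45, -16/9).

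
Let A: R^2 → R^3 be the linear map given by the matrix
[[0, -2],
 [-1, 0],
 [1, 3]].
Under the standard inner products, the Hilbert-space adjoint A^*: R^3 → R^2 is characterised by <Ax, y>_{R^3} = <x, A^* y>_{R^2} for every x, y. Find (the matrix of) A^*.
A^* = A^T =
[[0, -1, 1],
 [-2, 0, 3]]

For real matrices with standard dot products, the defining identity <Ax, y> = <x, A^* y> gives (Ax)^T y = x^T (A^*) y, i.e. x^T A^T y = x^T (A^*) y. Since this holds for all x, y, we must have A^* = A^T. Therefore
A^* =
[[0, -1, 1],
 [-2, 0, 3]].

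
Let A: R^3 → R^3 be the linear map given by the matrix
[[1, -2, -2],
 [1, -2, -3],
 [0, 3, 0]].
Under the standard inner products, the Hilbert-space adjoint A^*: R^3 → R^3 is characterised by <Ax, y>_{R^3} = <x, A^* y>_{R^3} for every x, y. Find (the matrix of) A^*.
A^* = A^T =
[[1, 1, 0],
 [-2, -2, 3],
 [-2, -3, 0]]

For real matrices with standard dot products, the defining identity <Ax, y> = <x, A^* y> gives (Ax)^T y = x^T (A^*) y, i.e. x^T A^T y = x^T (A^*) y. Since this holds for all x, y, we must have A^* = A^T. Therefore
A^* =
[[1, 1, 0],
 [-2, -2, 3],
 [-2, -3, 0]].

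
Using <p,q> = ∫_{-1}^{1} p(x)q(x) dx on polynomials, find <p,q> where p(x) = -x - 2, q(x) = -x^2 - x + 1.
<p,q> = -2

Expand the product: p(x)·q(x) = x^3 + 3*x^2 + x - 2.
∫_{-1}^{1} of each monomial x^k gives [2/(k+1) if k even, 0 if k odd]. Integrating term-by-term (or equivalently evaluating the antiderivative F(x) = x^4/4 + x^3 + x^2/2 - 2*x at the endpoints):
  F(1) − F(−1) = -1/4 − (7/4) = -2.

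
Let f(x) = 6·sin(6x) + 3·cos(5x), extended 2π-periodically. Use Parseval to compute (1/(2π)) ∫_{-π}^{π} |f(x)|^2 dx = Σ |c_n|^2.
Σ |c_n|^2 = 45/2

Expand |f|^2 and use orthogonality of {sin(nx), cos(mx)} on [-π, π]:
  ∫_{-π}^{π} sin(nx)^2 dx = π, ∫ cos(mx)^2 dx = π, and cross terms integrate to 0.
So ∫_{-π}^{π} f(x)^2 dx = 6^2 · π + 3^2 · π = (36 + 9)π.
Divide by 2π: (36 + 9)/2 = 45/2.
By Parseval, this equals Σ |c_n|^2.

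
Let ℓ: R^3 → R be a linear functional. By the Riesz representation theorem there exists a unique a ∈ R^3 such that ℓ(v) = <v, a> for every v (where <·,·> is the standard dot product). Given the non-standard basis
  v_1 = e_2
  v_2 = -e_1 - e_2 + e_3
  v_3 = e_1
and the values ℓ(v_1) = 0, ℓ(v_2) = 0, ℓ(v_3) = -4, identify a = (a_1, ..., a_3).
a = (-4, 0, -4)

Write a = (a_1, ..., a_3) in the standard basis. For each basis vector v_i, ℓ(v_i) = <v_i, a> is a linear equation in the a_j's. Collect the n equations into a matrix system V a = ℓ, where row i of V is v_i (expressed in the standard basis). Since V is invertible (lower-triangular with 1s on the diagonal, up to permutation), solve by back-substitution:
  V =
[[0, 1, 0],
 [-1, -1, 1],
 [1, 0, 0]]
  V a = (0, 0, -4)
Solving gives a = (-4, 0, -4).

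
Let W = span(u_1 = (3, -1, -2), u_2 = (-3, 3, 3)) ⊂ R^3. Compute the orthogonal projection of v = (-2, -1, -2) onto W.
proj_W(v) = (-7/6, -11/6, -1/3)

Set up U = [u_1 | ... | u_2] ∈ R^(3×2). The projector onto W = col(U) is P = U (U^T U)^(-1) U^T.
Compute U^T U =
  [14, -18]
  [-18, 27],
and U^T v = (-1, -3).
Solve U^T U · c = U^T v for the coefficients: c = (-3/2, -10/9). The projection is proj_W(v) = U c.
Check: (v - proj_W(v)) · u_1 = 0  (should be 0).
Check: (v - proj_W(v)) · u_2 = 0  (should be 0).
Result: proj_W(v) = (-7/6, -11/6, -1/3).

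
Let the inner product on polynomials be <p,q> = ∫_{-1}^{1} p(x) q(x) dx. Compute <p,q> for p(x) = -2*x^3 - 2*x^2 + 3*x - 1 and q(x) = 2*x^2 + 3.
<p,q> = -194/15

Expand the product: p(x)·q(x) = -4*x^5 - 4*x^4 - 8*x^2 + 9*x - 3.
∫_{-1}^{1} of each monomial x^k gives [2/(k+1) if k even, 0 if k odd]. Integrating term-by-term (or equivalently evaluating the antiderivative F(x) = -2*x^6/3 - 4*x^5/5 - 8*x^3/3 + 9*x^2/2 - 3*x at the endpoints):
  F(1) − F(−1) = -79/30 − (103/10) = -194/15.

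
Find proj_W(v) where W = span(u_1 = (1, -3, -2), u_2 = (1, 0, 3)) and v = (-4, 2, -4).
proj_W(v) = (-334/115, 60/23, -502/115)

Set up U = [u_1 | ... | u_2] ∈ R^(3×2). The projector onto W = col(U) is P = U (U^T U)^(-1) U^T.
Compute U^T U =
  [14, -5]
  [-5, 10],
and U^T v = (-2, -16).
Solve U^T U · c = U^T v for the coefficients: c = (-20/23, -234/115). The projection is proj_W(v) = U c.
Check: (v - proj_W(v)) · u_1 = 0  (should be 0).
Check: (v - proj_W(v)) · u_2 = 0  (should be 0).
Result: proj_W(v) = (-334/115, 60/23, -502/115).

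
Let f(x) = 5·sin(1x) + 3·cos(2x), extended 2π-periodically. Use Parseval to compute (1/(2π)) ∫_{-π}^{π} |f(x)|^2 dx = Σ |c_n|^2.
Σ |c_n|^2 = 17

Expand |f|^2 and use orthogonality of {sin(nx), cos(mx)} on [-π, π]:
  ∫_{-π}^{π} sin(nx)^2 dx = π, ∫ cos(mx)^2 dx = π, and cross terms integrate to 0.
So ∫_{-π}^{π} f(x)^2 dx = 5^2 · π + 3^2 · π = (25 + 9)π.
Divide by 2π: (25 + 9)/2 = 17.
By Parseval, this equals Σ |c_n|^2.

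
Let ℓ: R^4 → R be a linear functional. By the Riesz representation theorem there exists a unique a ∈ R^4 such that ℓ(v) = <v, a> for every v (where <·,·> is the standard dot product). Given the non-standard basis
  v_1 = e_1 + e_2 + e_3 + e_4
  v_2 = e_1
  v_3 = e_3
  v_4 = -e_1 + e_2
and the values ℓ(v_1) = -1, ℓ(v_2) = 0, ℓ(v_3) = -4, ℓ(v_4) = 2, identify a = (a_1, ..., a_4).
a = (0, 2, -4, 1)

Write a = (a_1, ..., a_4) in the standard basis. For each basis vector v_i, ℓ(v_i) = <v_i, a> is a linear equation in the a_j's. Collect the n equations into a matrix system V a = ℓ, where row i of V is v_i (expressed in the standard basis). Since V is invertible (lower-triangular with 1s on the diagonal, up to permutation), solve by back-substitution:
  V =
[[1, 1, 1, 1],
 [1, 0, 0, 0],
 [0, 0, 1, 0],
 [-1, 1, 0, 0]]
  V a = (-1, 0, -4, 2)
Solving gives a = (0, 2, -4, 1).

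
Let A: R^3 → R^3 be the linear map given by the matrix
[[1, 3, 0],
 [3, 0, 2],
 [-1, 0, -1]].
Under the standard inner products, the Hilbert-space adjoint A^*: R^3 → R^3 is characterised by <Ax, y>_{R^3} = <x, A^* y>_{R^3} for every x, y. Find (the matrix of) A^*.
A^* = A^T =
[[1, 3, -1],
 [3, 0, 0],
 [0, 2, -1]]

For real matrices with standard dot products, the defining identity <Ax, y> = <x, A^* y> gives (Ax)^T y = x^T (A^*) y, i.e. x^T A^T y = x^T (A^*) y. Since this holds for all x, y, we must have A^* = A^T. Therefore
A^* =
[[1, 3, -1],
 [3, 0, 0],
 [0, 2, -1]].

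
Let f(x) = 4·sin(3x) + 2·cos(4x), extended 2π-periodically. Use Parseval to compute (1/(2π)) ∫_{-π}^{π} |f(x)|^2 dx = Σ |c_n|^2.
Σ |c_n|^2 = 10

Expand |f|^2 and use orthogonality of {sin(nx), cos(mx)} on [-π, π]:
  ∫_{-π}^{π} sin(nx)^2 dx = π, ∫ cos(mx)^2 dx = π, and cross terms integrate to 0.
So ∫_{-π}^{π} f(x)^2 dx = 4^2 · π + 2^2 · π = (16 + 4)π.
Divide by 2π: (16 + 4)/2 = 10.
By Parseval, this equals Σ |c_n|^2.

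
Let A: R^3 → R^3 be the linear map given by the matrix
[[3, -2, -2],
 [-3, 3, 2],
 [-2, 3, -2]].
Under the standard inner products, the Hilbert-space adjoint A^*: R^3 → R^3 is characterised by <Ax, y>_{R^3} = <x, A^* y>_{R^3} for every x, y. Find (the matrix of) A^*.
A^* = A^T =
[[3, -3, -2],
 [-2, 3, 3],
 [-2, 2, -2]]

For real matrices with standard dot products, the defining identity <Ax, y> = <x, A^* y> gives (Ax)^T y = x^T (A^*) y, i.e. x^T A^T y = x^T (A^*) y. Since this holds for all x, y, we must have A^* = A^T. Therefore
A^* =
[[3, -3, -2],
 [-2, 3, 3],
 [-2, 2, -2]].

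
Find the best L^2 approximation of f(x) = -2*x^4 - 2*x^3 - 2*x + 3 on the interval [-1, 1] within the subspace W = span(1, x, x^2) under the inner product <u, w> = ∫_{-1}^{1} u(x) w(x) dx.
g(x) = -12*x^2/7 - 16*x/5 + 111/35

The best approximation g ∈ W is the orthogonal projection of f onto W. Writing g = a_0 + a_1 x + a_2 x^2, the coefficients solve the normal equations G · a = b where
  G_{ij} = <φ_i, φ_j> and b_i = <f, φ_i>, with φ_0 = 1, φ_1 = x, φ_2 = x^2.
G =
  [2, 0, 2/3]
  [0, 2/3, 0]
  [2/3, 0, 2/5],
b = (26/5, -32/15, 10/7).
Solving gives a_0 = 111/35, a_1 = -16/5, a_2 = -12/7, so
  g(x) = -12*x^2/7 - 16*x/5 + 111/35.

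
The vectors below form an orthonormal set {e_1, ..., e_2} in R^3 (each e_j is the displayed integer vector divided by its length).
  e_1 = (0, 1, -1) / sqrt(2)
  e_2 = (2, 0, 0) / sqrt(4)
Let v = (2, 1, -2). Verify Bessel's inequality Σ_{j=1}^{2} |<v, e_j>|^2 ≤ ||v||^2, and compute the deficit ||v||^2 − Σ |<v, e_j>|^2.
Σ |<v, e_j>|^2 = 17/2; ||v||^2 = 9; deficit = 1/2

Write each e_j = u_j / sqrt(<u_j, u_j>) where u_j is the displayed integer vector. Then <v, e_j> = <v, u_j> / sqrt(<u_j, u_j>), so |<v, e_j>|^2 = <v, u_j>^2 / <u_j, u_j>.
Coefficients: <v, e_1> = 3/sqrt(2), <v, e_2> = 4/sqrt(4).
Square and sum: Σ |<v, e_j>|^2 = 17/2.
Compute ||v||^2 = v·v = 9.
Deficit = 9 − 17/2 = 1/2 ≥ 0, confirming Bessel's inequality. (The deficit equals ||v − Σ <v,e_j> e_j||^2, the squared distance from v to span{e_j}.)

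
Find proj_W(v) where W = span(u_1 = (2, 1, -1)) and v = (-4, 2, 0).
proj_W(v) = (-2, -1, 1)

Set up U = [u_1 | ... | u_1] ∈ R^(3×1). The projector onto W = col(U) is P = U (U^T U)^(-1) U^T.
Compute U^T U =
  [6],
and U^T v = (-6).
Solve U^T U · c = U^T v for the coefficients: c = (-1). The projection is proj_W(v) = U c.
Check: (v - proj_W(v)) · u_1 = 0  (should be 0).
Result: proj_W(v) = (-2, -1, 1).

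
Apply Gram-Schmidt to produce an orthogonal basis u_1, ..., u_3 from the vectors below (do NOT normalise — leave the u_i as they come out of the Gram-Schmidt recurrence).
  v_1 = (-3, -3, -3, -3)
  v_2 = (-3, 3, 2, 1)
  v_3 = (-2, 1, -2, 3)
Orthogonal basis:
  u_1 = (-3, -3, -3, -3)
  u_2 = (-15/4, 9/4, 5/4, 1/4)
  u_3 = (-46/83, 11/83, -206/83, 241/83)

Apply the Gram-Schmidt recurrence
  u_1 = v_1
  u_i = v_i − Σ_{j<i} ((v_i · u_j) / (u_j · u_j)) · u_j.

Step by step this gives:
  u_1 = (-3, -3, -3, -3)
  u_2 = (-15/4, 9/4, 5/4, 1/4)
  u_3 = (-46/83, 11/83, -206/83, 241/83)

Orthogonality check:
  u_2 · u_1 = 0 (should be 0)
  u_3 · u_1 = 0 (should be 0)
  u_3 · u_2 = 0 (should be 0)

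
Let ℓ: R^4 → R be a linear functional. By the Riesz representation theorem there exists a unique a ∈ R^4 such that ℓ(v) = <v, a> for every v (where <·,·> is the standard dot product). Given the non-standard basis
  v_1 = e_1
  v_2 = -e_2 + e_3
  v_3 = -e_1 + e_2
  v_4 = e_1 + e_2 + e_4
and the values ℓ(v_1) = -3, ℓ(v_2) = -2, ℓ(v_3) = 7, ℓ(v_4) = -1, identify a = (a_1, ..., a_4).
a = (-3, 4, 2, -2)

Write a = (a_1, ..., a_4) in the standard basis. For each basis vector v_i, ℓ(v_i) = <v_i, a> is a linear equation in the a_j's. Collect the n equations into a matrix system V a = ℓ, where row i of V is v_i (expressed in the standard basis). Since V is invertible (lower-triangular with 1s on the diagonal, up to permutation), solve by back-substitution:
  V =
[[1, 0, 0, 0],
 [0, -1, 1, 0],
 [-1, 1, 0, 0],
 [1, 1, 0, 1]]
  V a = (-3, -2, 7, -1)
Solving gives a = (-3, 4, 2, -2).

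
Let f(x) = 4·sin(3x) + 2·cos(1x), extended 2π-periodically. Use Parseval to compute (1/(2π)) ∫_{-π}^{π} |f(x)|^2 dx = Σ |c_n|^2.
Σ |c_n|^2 = 10

Expand |f|^2 and use orthogonality of {sin(nx), cos(mx)} on [-π, π]:
  ∫_{-π}^{π} sin(nx)^2 dx = π, ∫ cos(mx)^2 dx = π, and cross terms integrate to 0.
So ∫_{-π}^{π} f(x)^2 dx = 4^2 · π + 2^2 · π = (16 + 4)π.
Divide by 2π: (16 + 4)/2 = 10.
By Parseval, this equals Σ |c_n|^2.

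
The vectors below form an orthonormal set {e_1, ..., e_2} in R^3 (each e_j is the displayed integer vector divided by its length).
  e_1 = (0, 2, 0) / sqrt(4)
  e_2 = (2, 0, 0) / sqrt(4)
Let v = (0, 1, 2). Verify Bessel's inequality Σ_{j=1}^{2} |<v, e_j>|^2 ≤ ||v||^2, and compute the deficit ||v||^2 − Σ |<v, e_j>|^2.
Σ |<v, e_j>|^2 = 1; ||v||^2 = 5; deficit = 4

Write each e_j = u_j / sqrt(<u_j, u_j>) where u_j is the displayed integer vector. Then <v, e_j> = <v, u_j> / sqrt(<u_j, u_j>), so |<v, e_j>|^2 = <v, u_j>^2 / <u_j, u_j>.
Coefficients: <v, e_1> = 2/sqrt(4), <v, e_2> = 0/sqrt(4).
Square and sum: Σ |<v, e_j>|^2 = 1.
Compute ||v||^2 = v·v = 5.
Deficit = 5 − 1 = 4 ≥ 0, confirming Bessel's inequality. (The deficit equals ||v − Σ <v,e_j> e_j||^2, the squared distance from v to span{e_j}.)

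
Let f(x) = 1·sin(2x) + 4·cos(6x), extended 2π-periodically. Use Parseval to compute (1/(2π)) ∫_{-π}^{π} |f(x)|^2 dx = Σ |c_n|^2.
Σ |c_n|^2 = 17/2

Expand |f|^2 and use orthogonality of {sin(nx), cos(mx)} on [-π, π]:
  ∫_{-π}^{π} sin(nx)^2 dx = π, ∫ cos(mx)^2 dx = π, and cross terms integrate to 0.
So ∫_{-π}^{π} f(x)^2 dx = 1^2 · π + 4^2 · π = (1 + 16)π.
Divide by 2π: (1 + 16)/2 = 17/2.
By Parseval, this equals Σ |c_n|^2.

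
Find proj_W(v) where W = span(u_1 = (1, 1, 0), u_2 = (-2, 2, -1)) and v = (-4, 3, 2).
proj_W(v) = (-19/6, 13/6, -4/3)

Set up U = [u_1 | ... | u_2] ∈ R^(3×2). The projector onto W = col(U) is P = U (U^T U)^(-1) U^T.
Compute U^T U =
  [2, 0]
  [0, 9],
and U^T v = (-1, 12).
Solve U^T U · c = U^T v for the coefficients: c = (-1/2, 4/3). The projection is proj_W(v) = U c.
Check: (v - proj_W(v)) · u_1 = 0  (should be 0).
Check: (v - proj_W(v)) · u_2 = 0  (should be 0).
Result: proj_W(v) = (-19/6, 13/6, -4/3).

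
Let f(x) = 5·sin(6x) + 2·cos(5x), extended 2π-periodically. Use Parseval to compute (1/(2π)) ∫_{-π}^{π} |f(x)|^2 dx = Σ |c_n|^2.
Σ |c_n|^2 = 29/2

Expand |f|^2 and use orthogonality of {sin(nx), cos(mx)} on [-π, π]:
  ∫_{-π}^{π} sin(nx)^2 dx = π, ∫ cos(mx)^2 dx = π, and cross terms integrate to 0.
So ∫_{-π}^{π} f(x)^2 dx = 5^2 · π + 2^2 · π = (25 + 4)π.
Divide by 2π: (25 + 4)/2 = 29/2.
By Parseval, this equals Σ |c_n|^2.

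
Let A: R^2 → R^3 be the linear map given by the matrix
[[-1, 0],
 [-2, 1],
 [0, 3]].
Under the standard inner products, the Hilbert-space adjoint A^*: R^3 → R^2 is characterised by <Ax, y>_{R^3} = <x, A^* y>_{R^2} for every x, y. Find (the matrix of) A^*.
A^* = A^T =
[[-1, -2, 0],
 [0, 1, 3]]

For real matrices with standard dot products, the defining identity <Ax, y> = <x, A^* y> gives (Ax)^T y = x^T (A^*) y, i.e. x^T A^T y = x^T (A^*) y. Since this holds for all x, y, we must have A^* = A^T. Therefore
A^* =
[[-1, -2, 0],
 [0, 1, 3]].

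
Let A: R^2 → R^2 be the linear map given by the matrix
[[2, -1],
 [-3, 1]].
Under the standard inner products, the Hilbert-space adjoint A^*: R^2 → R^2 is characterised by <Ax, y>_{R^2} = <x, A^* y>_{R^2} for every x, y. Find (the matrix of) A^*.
A^* = A^T =
[[2, -3],
 [-1, 1]]

For real matrices with standard dot products, the defining identity <Ax, y> = <x, A^* y> gives (Ax)^T y = x^T (A^*) y, i.e. x^T A^T y = x^T (A^*) y. Since this holds for all x, y, we must have A^* = A^T. Therefore
A^* =
[[2, -3],
 [-1, 1]].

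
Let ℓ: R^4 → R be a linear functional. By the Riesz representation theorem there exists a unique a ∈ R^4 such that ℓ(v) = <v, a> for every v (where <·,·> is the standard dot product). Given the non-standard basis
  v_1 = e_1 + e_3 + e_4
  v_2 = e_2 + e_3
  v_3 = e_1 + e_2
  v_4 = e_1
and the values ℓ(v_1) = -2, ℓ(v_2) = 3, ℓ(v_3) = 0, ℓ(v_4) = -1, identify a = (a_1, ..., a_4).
a = (-1, 1, 2, -3)

Write a = (a_1, ..., a_4) in the standard basis. For each basis vector v_i, ℓ(v_i) = <v_i, a> is a linear equation in the a_j's. Collect the n equations into a matrix system V a = ℓ, where row i of V is v_i (expressed in the standard basis). Since V is invertible (lower-triangular with 1s on the diagonal, up to permutation), solve by back-substitution:
  V =
[[1, 0, 1, 1],
 [0, 1, 1, 0],
 [1, 1, 0, 0],
 [1, 0, 0, 0]]
  V a = (-2, 3, 0, -1)
Solving gives a = (-1, 1, 2, -3).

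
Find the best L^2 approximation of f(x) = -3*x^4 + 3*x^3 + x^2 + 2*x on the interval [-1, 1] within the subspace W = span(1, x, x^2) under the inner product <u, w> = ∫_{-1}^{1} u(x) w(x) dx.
g(x) = -11*x^2/7 + 19*x/5 + 9/35

The best approximation g ∈ W is the orthogonal projection of f onto W. Writing g = a_0 + a_1 x + a_2 x^2, the coefficients solve the normal equations G · a = b where
  G_{ij} = <φ_i, φ_j> and b_i = <f, φ_i>, with φ_0 = 1, φ_1 = x, φ_2 = x^2.
G =
  [2, 0, 2/3]
  [0, 2/3, 0]
  [2/3, 0, 2/5],
b = (-8/15, 38/15, -16/35).
Solving gives a_0 = 9/35, a_1 = 19/5, a_2 = -11/7, so
  g(x) = -11*x^2/7 + 19*x/5 + 9/35.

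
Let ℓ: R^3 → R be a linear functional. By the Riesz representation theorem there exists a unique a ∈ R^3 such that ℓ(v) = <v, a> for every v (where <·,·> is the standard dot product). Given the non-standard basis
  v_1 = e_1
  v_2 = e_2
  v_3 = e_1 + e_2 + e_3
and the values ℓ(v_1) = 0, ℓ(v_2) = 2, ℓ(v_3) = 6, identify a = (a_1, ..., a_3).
a = (0, 2, 4)

Write a = (a_1, ..., a_3) in the standard basis. For each basis vector v_i, ℓ(v_i) = <v_i, a> is a linear equation in the a_j's. Collect the n equations into a matrix system V a = ℓ, where row i of V is v_i (expressed in the standard basis). Since V is invertible (lower-triangular with 1s on the diagonal, up to permutation), solve by back-substitution:
  V =
[[1, 0, 0],
 [0, 1, 0],
 [1, 1, 1]]
  V a = (0, 2, 6)
Solving gives a = (0, 2, 4).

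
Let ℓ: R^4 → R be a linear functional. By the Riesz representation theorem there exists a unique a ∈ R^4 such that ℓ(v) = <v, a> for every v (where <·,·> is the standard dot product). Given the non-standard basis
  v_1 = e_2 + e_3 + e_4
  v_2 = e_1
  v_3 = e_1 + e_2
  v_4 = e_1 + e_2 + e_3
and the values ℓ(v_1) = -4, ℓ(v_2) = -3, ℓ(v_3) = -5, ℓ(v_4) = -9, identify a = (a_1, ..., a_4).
a = (-3, -2, -4, 2)

Write a = (a_1, ..., a_4) in the standard basis. For each basis vector v_i, ℓ(v_i) = <v_i, a> is a linear equation in the a_j's. Collect the n equations into a matrix system V a = ℓ, where row i of V is v_i (expressed in the standard basis). Since V is invertible (lower-triangular with 1s on the diagonal, up to permutation), solve by back-substitution:
  V =
[[0, 1, 1, 1],
 [1, 0, 0, 0],
 [1, 1, 0, 0],
 [1, 1, 1, 0]]
  V a = (-4, -3, -5, -9)
Solving gives a = (-3, -2, -4, 2).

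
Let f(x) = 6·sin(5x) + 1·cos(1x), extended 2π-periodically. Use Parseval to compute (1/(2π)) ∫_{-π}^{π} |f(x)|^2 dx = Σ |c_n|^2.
Σ |c_n|^2 = 37/2

Expand |f|^2 and use orthogonality of {sin(nx), cos(mx)} on [-π, π]:
  ∫_{-π}^{π} sin(nx)^2 dx = π, ∫ cos(mx)^2 dx = π, and cross terms integrate to 0.
So ∫_{-π}^{π} f(x)^2 dx = 6^2 · π + 1^2 · π = (36 + 1)π.
Divide by 2π: (36 + 1)/2 = 37/2.
By Parseval, this equals Σ |c_n|^2.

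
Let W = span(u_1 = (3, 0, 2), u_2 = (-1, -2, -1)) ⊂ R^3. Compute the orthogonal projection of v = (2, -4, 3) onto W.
proj_W(v) = (162/53, -198/53, 75/53)

Set up U = [u_1 | ... | u_2] ∈ R^(3×2). The projector onto W = col(U) is P = U (U^T U)^(-1) U^T.
Compute U^T U =
  [13, -5]
  [-5, 6],
and U^T v = (12, 3).
Solve U^T U · c = U^T v for the coefficients: c = (87/53, 99/53). The projection is proj_W(v) = U c.
Check: (v - proj_W(v)) · u_1 = 0  (should be 0).
Check: (v - proj_W(v)) · u_2 = 0  (should be 0).
Result: proj_W(v) = (162/53, -198/53, 75/53).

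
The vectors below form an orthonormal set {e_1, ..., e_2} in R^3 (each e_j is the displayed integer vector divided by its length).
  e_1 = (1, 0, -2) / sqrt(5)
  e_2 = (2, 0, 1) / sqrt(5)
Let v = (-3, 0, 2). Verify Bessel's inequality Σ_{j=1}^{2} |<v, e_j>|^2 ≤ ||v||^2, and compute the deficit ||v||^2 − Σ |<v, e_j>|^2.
Σ |<v, e_j>|^2 = 13; ||v||^2 = 13; deficit = 0

Write each e_j = u_j / sqrt(<u_j, u_j>) where u_j is the displayed integer vector. Then <v, e_j> = <v, u_j> / sqrt(<u_j, u_j>), so |<v, e_j>|^2 = <v, u_j>^2 / <u_j, u_j>.
Coefficients: <v, e_1> = -7/sqrt(5), <v, e_2> = -4/sqrt(5).
Square and sum: Σ |<v, e_j>|^2 = 13.
Compute ||v||^2 = v·v = 13.
Deficit = 13 − 13 = 0 ≥ 0, confirming Bessel's inequality. (The deficit equals ||v − Σ <v,e_j> e_j||^2, the squared distance from v to span{e_j}.)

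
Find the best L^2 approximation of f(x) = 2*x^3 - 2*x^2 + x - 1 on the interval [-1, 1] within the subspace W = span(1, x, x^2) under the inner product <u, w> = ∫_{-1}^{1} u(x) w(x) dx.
g(x) = -2*x^2 + 11*x/5 - 1

The best approximation g ∈ W is the orthogonal projection of f onto W. Writing g = a_0 + a_1 x + a_2 x^2, the coefficients solve the normal equations G · a = b where
  G_{ij} = <φ_i, φ_j> and b_i = <f, φ_i>, with φ_0 = 1, φ_1 = x, φ_2 = x^2.
G =
  [2, 0, 2/3]
  [0, 2/3, 0]
  [2/3, 0, 2/5],
b = (-10/3, 22/15, -22/15).
Solving gives a_0 = -1, a_1 = 11/5, a_2 = -2, so
  g(x) = -2*x^2 + 11*x/5 - 1.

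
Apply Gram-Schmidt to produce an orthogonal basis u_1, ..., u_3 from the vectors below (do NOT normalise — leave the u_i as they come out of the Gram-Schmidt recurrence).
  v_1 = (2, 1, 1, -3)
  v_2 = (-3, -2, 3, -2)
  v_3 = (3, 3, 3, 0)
Orthogonal basis:
  u_1 = (2, 1, 1, -3)
  u_2 = (-47/15, -31/15, 44/15, -9/5)
  u_3 = (225/389, 645/389, 1155/389, 750/389)

Apply the Gram-Schmidt recurrence
  u_1 = v_1
  u_i = v_i − Σ_{j<i} ((v_i · u_j) / (u_j · u_j)) · u_j.

Step by step this gives:
  u_1 = (2, 1, 1, -3)
  u_2 = (-47/15, -31/15, 44/15, -9/5)
  u_3 = (225/389, 645/389, 1155/389, 750/389)

Orthogonality check:
  u_2 · u_1 = 0 (should be 0)
  u_3 · u_1 = 0 (should be 0)
  u_3 · u_2 = 0 (should be 0)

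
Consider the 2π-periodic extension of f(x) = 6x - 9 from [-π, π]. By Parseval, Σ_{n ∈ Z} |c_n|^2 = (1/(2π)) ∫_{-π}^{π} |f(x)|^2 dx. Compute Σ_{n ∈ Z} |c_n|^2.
Σ |c_n|^2 = 12π^2 + 81

Expand and integrate term by term over [-π, π]:
  ∫ (6x)^2 dx = 36·(2π^3/3); ∫ 2·6·(-9)·x dx = 0 (odd integrand); ∫ (-9)^2 dx = 81·2π.
So (1/(2π)) ∫_{-π}^{π} (6x - 9)^2 dx = 36π^2/3 + 81 = 12π^2 + 81.
Parseval ⇒ Σ |c_n|^2 = 12π^2 + 81.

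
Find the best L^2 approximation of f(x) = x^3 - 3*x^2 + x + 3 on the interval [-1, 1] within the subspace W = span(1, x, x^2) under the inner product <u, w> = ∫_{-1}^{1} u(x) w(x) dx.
g(x) = -3*x^2 + 8*x/5 + 3

The best approximation g ∈ W is the orthogonal projection of f onto W. Writing g = a_0 + a_1 x + a_2 x^2, the coefficients solve the normal equations G · a = b where
  G_{ij} = <φ_i, φ_j> and b_i = <f, φ_i>, with φ_0 = 1, φ_1 = x, φ_2 = x^2.
G =
  [2, 0, 2/3]
  [0, 2/3, 0]
  [2/3, 0, 2/5],
b = (4, 16/15, 4/5).
Solving gives a_0 = 3, a_1 = 8/5, a_2 = -3, so
  g(x) = -3*x^2 + 8*x/5 + 3.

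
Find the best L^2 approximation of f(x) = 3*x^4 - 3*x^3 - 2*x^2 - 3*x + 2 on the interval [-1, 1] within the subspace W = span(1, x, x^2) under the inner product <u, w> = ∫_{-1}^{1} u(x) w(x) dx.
g(x) = 4*x^2/7 - 24*x/5 + 61/35

The best approximation g ∈ W is the orthogonal projection of f onto W. Writing g = a_0 + a_1 x + a_2 x^2, the coefficients solve the normal equations G · a = b where
  G_{ij} = <φ_i, φ_j> and b_i = <f, φ_i>, with φ_0 = 1, φ_1 = x, φ_2 = x^2.
G =
  [2, 0, 2/3]
  [0, 2/3, 0]
  [2/3, 0, 2/5],
b = (58/15, -16/5, 146/105).
Solving gives a_0 = 61/35, a_1 = -24/5, a_2 = 4/7, so
  g(x) = 4*x^2/7 - 24*x/5 + 61/35.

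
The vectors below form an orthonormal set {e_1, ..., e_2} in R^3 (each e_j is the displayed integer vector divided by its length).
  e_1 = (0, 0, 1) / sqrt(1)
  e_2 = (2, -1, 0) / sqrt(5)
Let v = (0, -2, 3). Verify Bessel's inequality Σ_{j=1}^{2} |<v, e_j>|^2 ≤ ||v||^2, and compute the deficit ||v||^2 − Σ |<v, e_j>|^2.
Σ |<v, e_j>|^2 = 49/5; ||v||^2 = 13; deficit = 16/5

Write each e_j = u_j / sqrt(<u_j, u_j>) where u_j is the displayed integer vector. Then <v, e_j> = <v, u_j> / sqrt(<u_j, u_j>), so |<v, e_j>|^2 = <v, u_j>^2 / <u_j, u_j>.
Coefficients: <v, e_1> = 3/sqrt(1), <v, e_2> = 2/sqrt(5).
Square and sum: Σ |<v, e_j>|^2 = 49/5.
Compute ||v||^2 = v·v = 13.
Deficit = 13 − 49/5 = 16/5 ≥ 0, confirming Bessel's inequality. (The deficit equals ||v − Σ <v,e_j> e_j||^2, the squared distance from v to span{e_j}.)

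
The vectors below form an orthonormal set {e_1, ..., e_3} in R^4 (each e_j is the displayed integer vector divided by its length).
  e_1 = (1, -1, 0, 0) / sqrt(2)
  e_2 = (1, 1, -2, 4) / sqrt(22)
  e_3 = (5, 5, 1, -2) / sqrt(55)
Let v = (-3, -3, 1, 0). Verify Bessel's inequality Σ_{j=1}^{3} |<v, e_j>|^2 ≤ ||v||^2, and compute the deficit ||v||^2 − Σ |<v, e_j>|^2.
Σ |<v, e_j>|^2 = 91/5; ||v||^2 = 19; deficit = 4/5

Write each e_j = u_j / sqrt(<u_j, u_j>) where u_j is the displayed integer vector. Then <v, e_j> = <v, u_j> / sqrt(<u_j, u_j>), so |<v, e_j>|^2 = <v, u_j>^2 / <u_j, u_j>.
Coefficients: <v, e_1> = 0/sqrt(2), <v, e_2> = -8/sqrt(22), <v, e_3> = -29/sqrt(55).
Square and sum: Σ |<v, e_j>|^2 = 91/5.
Compute ||v||^2 = v·v = 19.
Deficit = 19 − 91/5 = 4/5 ≥ 0, confirming Bessel's inequality. (The deficit equals ||v − Σ <v,e_j> e_j||^2, the squared distance from v to span{e_j}.)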